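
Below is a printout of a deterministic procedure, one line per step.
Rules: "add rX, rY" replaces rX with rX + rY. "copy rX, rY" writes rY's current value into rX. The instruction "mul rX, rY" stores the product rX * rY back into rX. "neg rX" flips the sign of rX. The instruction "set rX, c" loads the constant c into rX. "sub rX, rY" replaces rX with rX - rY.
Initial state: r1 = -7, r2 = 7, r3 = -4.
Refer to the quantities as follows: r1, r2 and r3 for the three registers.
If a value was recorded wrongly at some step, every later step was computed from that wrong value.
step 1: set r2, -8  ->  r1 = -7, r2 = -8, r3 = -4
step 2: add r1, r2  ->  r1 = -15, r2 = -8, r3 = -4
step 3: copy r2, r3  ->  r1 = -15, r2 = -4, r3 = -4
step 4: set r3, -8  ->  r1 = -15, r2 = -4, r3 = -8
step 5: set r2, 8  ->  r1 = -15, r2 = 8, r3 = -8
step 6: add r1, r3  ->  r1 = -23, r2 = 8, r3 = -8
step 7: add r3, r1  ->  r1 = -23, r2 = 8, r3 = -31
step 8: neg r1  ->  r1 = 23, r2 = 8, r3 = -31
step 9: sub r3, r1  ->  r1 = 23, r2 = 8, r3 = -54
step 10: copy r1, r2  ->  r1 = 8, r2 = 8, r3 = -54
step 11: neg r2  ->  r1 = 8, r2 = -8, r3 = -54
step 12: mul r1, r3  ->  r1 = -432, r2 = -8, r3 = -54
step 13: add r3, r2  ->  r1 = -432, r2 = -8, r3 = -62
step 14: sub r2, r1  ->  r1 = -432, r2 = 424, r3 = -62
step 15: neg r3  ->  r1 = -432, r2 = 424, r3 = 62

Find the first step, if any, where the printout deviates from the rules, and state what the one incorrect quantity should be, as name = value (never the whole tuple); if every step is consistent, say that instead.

Recomputing the run from the initial state:
step 1: r1 = -7, r2 = -8, r3 = -4
step 2: r1 = -15, r2 = -8, r3 = -4
step 3: r1 = -15, r2 = -4, r3 = -4
step 4: r1 = -15, r2 = -4, r3 = -8
step 5: r1 = -15, r2 = 8, r3 = -8
step 6: r1 = -23, r2 = 8, r3 = -8
step 7: r1 = -23, r2 = 8, r3 = -31
step 8: r1 = 23, r2 = 8, r3 = -31
step 9: r1 = 23, r2 = 8, r3 = -54
step 10: r1 = 8, r2 = 8, r3 = -54
step 11: r1 = 8, r2 = -8, r3 = -54
step 12: r1 = -432, r2 = -8, r3 = -54
step 13: r1 = -432, r2 = -8, r3 = -62
step 14: r1 = -432, r2 = 424, r3 = -62
step 15: r1 = -432, r2 = 424, r3 = 62
This matches the printout at every step.

no error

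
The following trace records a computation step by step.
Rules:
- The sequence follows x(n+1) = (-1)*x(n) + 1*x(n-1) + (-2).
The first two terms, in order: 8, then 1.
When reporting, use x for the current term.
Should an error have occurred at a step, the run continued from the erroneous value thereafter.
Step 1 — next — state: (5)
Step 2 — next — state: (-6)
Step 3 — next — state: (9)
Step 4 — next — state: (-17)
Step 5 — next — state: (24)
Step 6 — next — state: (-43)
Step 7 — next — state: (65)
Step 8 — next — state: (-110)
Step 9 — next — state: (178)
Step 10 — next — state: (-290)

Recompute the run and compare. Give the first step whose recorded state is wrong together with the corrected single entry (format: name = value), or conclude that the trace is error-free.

step 9, x = 173

Step 1: x = -1*(1) + (1)*(8) + (-2) = 5 — in agreement.
Step 2: x = -1*(5) + (1)*(1) + (-2) = -6 — checks out.
Step 3: x = -1*(-6) + (1)*(5) + (-2) = 9 — exactly as logged.
Step 4: x = -1*(9) + (1)*(-6) + (-2) = -17 — no discrepancy.
Step 5: x = -1*(-17) + (1)*(9) + (-2) = 24 — same as recorded.
Step 6: x = -1*(24) + (1)*(-17) + (-2) = -43 — matches.
Step 7: x = -1*(-43) + (1)*(24) + (-2) = 65 — agrees with the trace.
Step 8: x = -1*(65) + (1)*(-43) + (-2) = -110 — confirmed correct.
Step 9: x = -1*(-110) + (1)*(65) + (-2) = 173 — the trace disagrees here.
That makes step 9 the first incorrect line — x = 173 is what it should show.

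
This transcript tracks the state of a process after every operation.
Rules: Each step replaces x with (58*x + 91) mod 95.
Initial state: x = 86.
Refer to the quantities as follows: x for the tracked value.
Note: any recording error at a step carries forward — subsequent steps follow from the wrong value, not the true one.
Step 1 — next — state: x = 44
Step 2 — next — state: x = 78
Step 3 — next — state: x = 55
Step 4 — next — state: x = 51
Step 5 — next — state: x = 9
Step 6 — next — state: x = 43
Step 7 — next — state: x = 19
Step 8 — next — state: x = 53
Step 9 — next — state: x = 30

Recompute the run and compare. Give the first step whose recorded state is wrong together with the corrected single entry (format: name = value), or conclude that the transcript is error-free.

step 7, x = 20

1. x = (58*86 + 91) mod 95 = 44 (exactly as logged)
2. x = (58*44 + 91) mod 95 = 78 (exactly as logged)
3. x = (58*78 + 91) mod 95 = 55 (in agreement)
4. x = (58*55 + 91) mod 95 = 51 (agrees with the transcript)
5. x = (58*51 + 91) mod 95 = 9 (exactly as logged)
6. x = (58*9 + 91) mod 95 = 43 (no discrepancy)
7. x = (58*43 + 91) mod 95 = 20 (the entry is off here)
So the first discrepancy is step 7, where the right value is x = 20.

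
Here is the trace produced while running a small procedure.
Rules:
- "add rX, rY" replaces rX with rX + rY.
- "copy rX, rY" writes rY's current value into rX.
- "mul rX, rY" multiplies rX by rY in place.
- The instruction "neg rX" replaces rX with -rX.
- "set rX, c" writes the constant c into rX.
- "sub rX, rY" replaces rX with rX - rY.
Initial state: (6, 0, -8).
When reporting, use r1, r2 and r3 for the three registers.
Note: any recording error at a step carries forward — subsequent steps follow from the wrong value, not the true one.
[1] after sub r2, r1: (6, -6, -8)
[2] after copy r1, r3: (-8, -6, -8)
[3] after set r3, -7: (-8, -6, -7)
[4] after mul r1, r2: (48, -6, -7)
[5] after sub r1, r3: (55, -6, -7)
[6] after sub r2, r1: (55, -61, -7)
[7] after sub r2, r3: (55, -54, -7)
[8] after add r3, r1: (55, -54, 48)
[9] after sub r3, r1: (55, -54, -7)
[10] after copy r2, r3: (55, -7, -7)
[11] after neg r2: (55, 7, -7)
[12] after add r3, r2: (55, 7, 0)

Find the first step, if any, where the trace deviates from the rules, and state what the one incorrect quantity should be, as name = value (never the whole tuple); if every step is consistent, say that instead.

no error

Recomputing the run from the initial state:
step 1: r1 = 6, r2 = -6, r3 = -8
step 2: r1 = -8, r2 = -6, r3 = -8
step 3: r1 = -8, r2 = -6, r3 = -7
step 4: r1 = 48, r2 = -6, r3 = -7
step 5: r1 = 55, r2 = -6, r3 = -7
step 6: r1 = 55, r2 = -61, r3 = -7
step 7: r1 = 55, r2 = -54, r3 = -7
step 8: r1 = 55, r2 = -54, r3 = 48
step 9: r1 = 55, r2 = -54, r3 = -7
step 10: r1 = 55, r2 = -7, r3 = -7
step 11: r1 = 55, r2 = 7, r3 = -7
step 12: r1 = 55, r2 = 7, r3 = 0
This matches the trace at every step.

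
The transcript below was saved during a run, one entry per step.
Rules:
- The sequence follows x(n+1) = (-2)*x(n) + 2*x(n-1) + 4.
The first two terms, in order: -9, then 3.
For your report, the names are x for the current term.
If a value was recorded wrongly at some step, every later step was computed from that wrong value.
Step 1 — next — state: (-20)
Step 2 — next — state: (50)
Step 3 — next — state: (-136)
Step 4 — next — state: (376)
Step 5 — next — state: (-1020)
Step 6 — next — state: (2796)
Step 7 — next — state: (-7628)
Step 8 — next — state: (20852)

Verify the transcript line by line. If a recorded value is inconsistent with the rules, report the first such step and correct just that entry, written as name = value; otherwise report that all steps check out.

Recomputing the run from the initial state:
step 1: x = -20
step 2: x = 50
step 3: x = -136
step 4: x = 376
step 5: x = -1020
step 6: x = 2796
step 7: x = -7628
step 8: x = 20852
This matches the transcript at every step.

no error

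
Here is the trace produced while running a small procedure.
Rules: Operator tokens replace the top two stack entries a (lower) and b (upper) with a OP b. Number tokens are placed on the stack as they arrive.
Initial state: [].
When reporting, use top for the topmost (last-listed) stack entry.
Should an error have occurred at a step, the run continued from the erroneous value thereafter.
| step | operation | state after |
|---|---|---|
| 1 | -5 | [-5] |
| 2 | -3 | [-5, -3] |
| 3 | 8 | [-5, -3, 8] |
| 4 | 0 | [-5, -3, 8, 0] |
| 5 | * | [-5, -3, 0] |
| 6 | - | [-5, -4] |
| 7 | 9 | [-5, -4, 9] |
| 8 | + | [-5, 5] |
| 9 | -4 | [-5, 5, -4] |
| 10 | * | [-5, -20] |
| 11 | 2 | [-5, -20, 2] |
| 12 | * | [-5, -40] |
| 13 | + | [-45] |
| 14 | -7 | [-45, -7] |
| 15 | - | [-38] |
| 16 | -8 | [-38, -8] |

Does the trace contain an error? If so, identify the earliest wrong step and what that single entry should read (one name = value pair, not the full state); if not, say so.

step 1: push -5: top = -5 -> exactly as logged
step 2: push -3: top = -3 -> verified
step 3: push 8: top = 8 -> matches
step 4: push 0: top = 0 -> agrees with the trace
step 5: 8 * 0 = 0 -> no discrepancy
step 6: -3 - 0 = -3 -> the recorded entry deviates here
So the first discrepancy is step 6, where the right value is top = -3.

step 6, top = -3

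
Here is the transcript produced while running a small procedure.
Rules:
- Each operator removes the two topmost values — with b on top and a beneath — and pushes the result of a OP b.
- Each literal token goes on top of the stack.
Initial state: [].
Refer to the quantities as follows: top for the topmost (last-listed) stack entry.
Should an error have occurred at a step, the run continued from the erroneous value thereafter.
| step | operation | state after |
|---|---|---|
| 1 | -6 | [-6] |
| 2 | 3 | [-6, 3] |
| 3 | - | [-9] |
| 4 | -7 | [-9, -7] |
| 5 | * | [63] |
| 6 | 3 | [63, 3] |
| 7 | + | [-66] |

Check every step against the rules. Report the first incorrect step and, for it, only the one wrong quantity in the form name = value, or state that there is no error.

step 7, top = 66

step 1: push -6: top = -6 -> agrees with the transcript
step 2: push 3: top = 3 -> same as recorded
step 3: -6 - 3 = -9 -> consistent with the transcript
step 4: push -7: top = -7 -> same as recorded
step 5: -9 * -7 = 63 -> matches
step 6: push 3: top = 3 -> in agreement
step 7: 63 + 3 = 66 -> first mismatch against the transcript
First incorrect step: 7; the correct value is top = 66.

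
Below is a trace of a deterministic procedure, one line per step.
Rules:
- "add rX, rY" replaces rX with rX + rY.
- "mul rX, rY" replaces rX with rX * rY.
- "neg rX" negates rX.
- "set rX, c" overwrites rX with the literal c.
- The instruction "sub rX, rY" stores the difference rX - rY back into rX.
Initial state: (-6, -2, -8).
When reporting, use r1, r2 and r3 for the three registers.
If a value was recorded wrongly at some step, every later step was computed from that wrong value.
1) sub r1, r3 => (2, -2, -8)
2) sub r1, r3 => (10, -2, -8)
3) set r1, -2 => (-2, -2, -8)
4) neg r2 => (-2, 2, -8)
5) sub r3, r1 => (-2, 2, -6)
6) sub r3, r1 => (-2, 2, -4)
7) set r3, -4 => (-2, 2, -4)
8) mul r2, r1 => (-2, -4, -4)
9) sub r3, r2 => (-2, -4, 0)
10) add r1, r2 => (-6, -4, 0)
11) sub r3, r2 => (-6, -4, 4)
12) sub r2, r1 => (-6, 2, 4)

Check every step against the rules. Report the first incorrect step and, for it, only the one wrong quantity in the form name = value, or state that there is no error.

Recomputing the run from the initial state:
step 1: r1 = 2, r2 = -2, r3 = -8
step 2: r1 = 10, r2 = -2, r3 = -8
step 3: r1 = -2, r2 = -2, r3 = -8
step 4: r1 = -2, r2 = 2, r3 = -8
step 5: r1 = -2, r2 = 2, r3 = -6
step 6: r1 = -2, r2 = 2, r3 = -4
step 7: r1 = -2, r2 = 2, r3 = -4
step 8: r1 = -2, r2 = -4, r3 = -4
step 9: r1 = -2, r2 = -4, r3 = 0
step 10: r1 = -6, r2 = -4, r3 = 0
step 11: r1 = -6, r2 = -4, r3 = 4
step 12: r1 = -6, r2 = 2, r3 = 4
This matches the trace at every step.

no error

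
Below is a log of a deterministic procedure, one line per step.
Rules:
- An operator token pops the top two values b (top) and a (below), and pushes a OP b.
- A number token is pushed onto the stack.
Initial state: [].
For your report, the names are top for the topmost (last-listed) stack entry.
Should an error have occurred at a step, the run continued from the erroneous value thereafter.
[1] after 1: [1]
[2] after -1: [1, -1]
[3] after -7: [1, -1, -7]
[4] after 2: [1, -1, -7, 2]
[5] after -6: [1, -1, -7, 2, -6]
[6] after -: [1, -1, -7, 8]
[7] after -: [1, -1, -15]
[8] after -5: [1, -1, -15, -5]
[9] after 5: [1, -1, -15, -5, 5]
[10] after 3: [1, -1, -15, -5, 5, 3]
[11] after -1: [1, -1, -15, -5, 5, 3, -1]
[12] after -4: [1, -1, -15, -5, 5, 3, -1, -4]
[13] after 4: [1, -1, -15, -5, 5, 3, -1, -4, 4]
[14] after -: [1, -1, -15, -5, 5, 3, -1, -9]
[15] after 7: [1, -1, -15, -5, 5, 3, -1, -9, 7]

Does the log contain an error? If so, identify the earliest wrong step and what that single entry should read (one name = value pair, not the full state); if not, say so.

step 14, top = -8

Step 1: push 1: top = 1 — matches.
Step 2: push -1: top = -1 — in agreement.
Step 3: push -7: top = -7 — verified.
Step 4: push 2: top = 2 — exactly as logged.
Step 5: push -6: top = -6 — no discrepancy.
Step 6: 2 - -6 = 8 — consistent with the log.
Step 7: -7 - 8 = -15 — exactly as logged.
Step 8: push -5: top = -5 — matches.
Step 9: push 5: top = 5 — consistent with the log.
Step 10: push 3: top = 3 — same as recorded.
Step 11: push -1: top = -1 — no discrepancy.
Step 12: push -4: top = -4 — in agreement.
Step 13: push 4: top = 4 — in agreement.
Step 14: -4 - 4 = -8 — not what was recorded.
First deviation found at step 14; the corrected entry is top = -8.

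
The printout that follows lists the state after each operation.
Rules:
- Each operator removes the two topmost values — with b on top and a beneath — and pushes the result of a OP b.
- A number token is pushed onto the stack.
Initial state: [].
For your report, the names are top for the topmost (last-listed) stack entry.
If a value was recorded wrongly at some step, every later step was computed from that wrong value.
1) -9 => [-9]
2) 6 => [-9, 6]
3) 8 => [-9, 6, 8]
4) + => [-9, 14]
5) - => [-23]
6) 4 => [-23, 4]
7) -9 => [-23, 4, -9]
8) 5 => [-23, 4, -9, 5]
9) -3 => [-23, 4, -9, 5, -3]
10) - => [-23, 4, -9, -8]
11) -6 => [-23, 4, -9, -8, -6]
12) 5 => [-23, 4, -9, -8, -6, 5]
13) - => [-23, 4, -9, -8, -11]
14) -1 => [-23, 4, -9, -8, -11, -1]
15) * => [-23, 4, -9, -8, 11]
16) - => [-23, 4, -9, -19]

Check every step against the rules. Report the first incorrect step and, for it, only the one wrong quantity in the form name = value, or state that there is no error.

step 1: push -9: top = -9 -> consistent with the printout
step 2: push 6: top = 6 -> checks out
step 3: push 8: top = 8 -> agrees with the printout
step 4: 6 + 8 = 14 -> checks out
step 5: -9 - 14 = -23 -> verified
step 6: push 4: top = 4 -> matches
step 7: push -9: top = -9 -> confirmed correct
step 8: push 5: top = 5 -> same as recorded
step 9: push -3: top = -3 -> no discrepancy
step 10: 5 - -3 = 8 -> the recorded entry deviates here
That makes step 10 the first incorrect line — top = 8 is what it should show.

step 10, top = 8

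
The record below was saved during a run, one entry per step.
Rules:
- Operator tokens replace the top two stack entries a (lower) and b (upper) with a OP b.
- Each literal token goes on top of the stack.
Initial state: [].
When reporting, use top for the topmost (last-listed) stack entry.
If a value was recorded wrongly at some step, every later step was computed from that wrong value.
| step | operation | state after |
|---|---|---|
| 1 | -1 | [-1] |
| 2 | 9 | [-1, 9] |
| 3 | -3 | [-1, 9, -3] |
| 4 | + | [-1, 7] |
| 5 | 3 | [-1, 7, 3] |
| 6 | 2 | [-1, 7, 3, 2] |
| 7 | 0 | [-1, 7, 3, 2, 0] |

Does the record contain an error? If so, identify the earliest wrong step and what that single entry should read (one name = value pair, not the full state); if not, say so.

step 4, top = 6

Recomputing the run from the initial state:
step 1: [-1]
step 2: [-1, 9]
step 3: [-1, 9, -3]
step 4: [-1, 6]
step 5: [-1, 6, 3]
step 6: [-1, 6, 3, 2]
step 7: [-1, 6, 3, 2, 0]
The first disagreement with the record is at step 4, where the value should be top = 6.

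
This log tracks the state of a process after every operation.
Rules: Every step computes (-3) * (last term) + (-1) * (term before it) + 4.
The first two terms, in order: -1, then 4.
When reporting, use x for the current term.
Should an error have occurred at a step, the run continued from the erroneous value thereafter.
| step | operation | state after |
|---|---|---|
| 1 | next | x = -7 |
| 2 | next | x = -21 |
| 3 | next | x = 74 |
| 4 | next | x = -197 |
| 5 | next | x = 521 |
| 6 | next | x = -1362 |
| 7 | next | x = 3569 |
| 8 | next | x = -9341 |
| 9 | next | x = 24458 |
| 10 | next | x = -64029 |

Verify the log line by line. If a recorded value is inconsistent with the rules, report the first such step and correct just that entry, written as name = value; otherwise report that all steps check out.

1. x = -3*(4) + (-1)*(-1) + (4) = -7 (verified)
2. x = -3*(-7) + (-1)*(4) + (4) = 21 (not what was recorded)
First incorrect step: 2; the correct value is x = 21.

step 2, x = 21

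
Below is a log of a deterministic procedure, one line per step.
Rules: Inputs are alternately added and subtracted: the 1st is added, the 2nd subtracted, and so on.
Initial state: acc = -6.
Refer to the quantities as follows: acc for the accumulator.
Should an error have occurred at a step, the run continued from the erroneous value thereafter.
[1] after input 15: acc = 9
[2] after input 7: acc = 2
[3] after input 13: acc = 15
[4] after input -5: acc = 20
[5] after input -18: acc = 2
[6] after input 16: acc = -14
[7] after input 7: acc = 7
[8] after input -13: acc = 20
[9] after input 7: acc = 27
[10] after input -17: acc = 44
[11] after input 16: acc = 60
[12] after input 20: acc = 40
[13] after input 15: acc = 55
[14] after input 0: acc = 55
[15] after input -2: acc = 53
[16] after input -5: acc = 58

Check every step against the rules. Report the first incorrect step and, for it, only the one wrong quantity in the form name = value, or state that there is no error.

Recomputing the run from the initial state:
step 1: acc = 9
step 2: acc = 2
step 3: acc = 15
step 4: acc = 20
step 5: acc = 2
step 6: acc = -14
step 7: acc = -7
step 8: acc = 6
step 9: acc = 13
step 10: acc = 30
step 11: acc = 46
step 12: acc = 26
step 13: acc = 41
step 14: acc = 41
step 15: acc = 39
step 16: acc = 44
The first disagreement with the log is at step 7, where the value should be acc = -7.

step 7, acc = -7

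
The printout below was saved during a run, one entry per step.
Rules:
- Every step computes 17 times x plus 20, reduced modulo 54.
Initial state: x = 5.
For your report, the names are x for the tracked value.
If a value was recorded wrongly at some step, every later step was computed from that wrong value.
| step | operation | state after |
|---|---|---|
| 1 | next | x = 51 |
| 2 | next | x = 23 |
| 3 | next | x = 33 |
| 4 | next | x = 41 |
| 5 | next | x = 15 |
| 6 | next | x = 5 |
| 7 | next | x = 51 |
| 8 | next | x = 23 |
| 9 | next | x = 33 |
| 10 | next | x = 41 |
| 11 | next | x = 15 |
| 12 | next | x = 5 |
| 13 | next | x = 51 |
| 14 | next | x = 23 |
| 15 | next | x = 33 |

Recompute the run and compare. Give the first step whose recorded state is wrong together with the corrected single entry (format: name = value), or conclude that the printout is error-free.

step 1: x = (17*5 + 20) mod 54 = 51 -> in agreement
step 2: x = (17*51 + 20) mod 54 = 23 -> verified
step 3: x = (17*23 + 20) mod 54 = 33 -> exactly as logged
step 4: x = (17*33 + 20) mod 54 = 41 -> exactly as logged
step 5: x = (17*41 + 20) mod 54 = 15 -> checks out
step 6: x = (17*15 + 20) mod 54 = 5 -> confirmed correct
step 7: x = (17*5 + 20) mod 54 = 51 -> checks out
step 8: x = (17*51 + 20) mod 54 = 23 -> exactly as logged
step 9: x = (17*23 + 20) mod 54 = 33 -> in agreement
step 10: x = (17*33 + 20) mod 54 = 41 -> exactly as logged
step 11: x = (17*41 + 20) mod 54 = 15 -> agrees with the printout
step 12: x = (17*15 + 20) mod 54 = 5 -> in agreement
step 13: x = (17*5 + 20) mod 54 = 51 -> in agreement
step 14: x = (17*51 + 20) mod 54 = 23 -> no discrepancy
step 15: x = (17*23 + 20) mod 54 = 33 -> same as recorded
The recomputation confirms every line.

no error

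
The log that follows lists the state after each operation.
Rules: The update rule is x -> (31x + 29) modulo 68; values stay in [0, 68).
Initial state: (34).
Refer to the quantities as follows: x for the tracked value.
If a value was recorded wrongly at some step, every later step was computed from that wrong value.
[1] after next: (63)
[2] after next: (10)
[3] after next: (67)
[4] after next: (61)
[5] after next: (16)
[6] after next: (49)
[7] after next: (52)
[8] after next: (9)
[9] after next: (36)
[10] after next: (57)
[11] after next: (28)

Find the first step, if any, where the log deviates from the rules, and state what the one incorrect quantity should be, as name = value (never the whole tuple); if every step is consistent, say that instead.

step 4, x = 66

step 1: x = (31*34 + 29) mod 68 = 63 -> no discrepancy
step 2: x = (31*63 + 29) mod 68 = 10 -> matches
step 3: x = (31*10 + 29) mod 68 = 67 -> checks out
step 4: x = (31*67 + 29) mod 68 = 66 -> a discrepancy with the log
First incorrect step: 4; the correct value is x = 66.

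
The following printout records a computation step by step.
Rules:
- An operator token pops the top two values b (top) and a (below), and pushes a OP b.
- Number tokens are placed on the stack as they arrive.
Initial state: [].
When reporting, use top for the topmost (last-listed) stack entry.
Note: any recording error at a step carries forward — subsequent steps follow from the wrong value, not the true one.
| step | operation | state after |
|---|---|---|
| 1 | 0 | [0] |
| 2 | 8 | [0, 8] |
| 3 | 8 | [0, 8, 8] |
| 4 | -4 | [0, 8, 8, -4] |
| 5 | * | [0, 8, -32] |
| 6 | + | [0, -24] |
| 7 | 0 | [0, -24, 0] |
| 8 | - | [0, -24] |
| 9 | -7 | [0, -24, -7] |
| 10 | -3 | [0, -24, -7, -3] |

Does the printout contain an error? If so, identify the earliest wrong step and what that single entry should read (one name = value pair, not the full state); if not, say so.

no error

Recomputing the run from the initial state:
step 1: [0]
step 2: [0, 8]
step 3: [0, 8, 8]
step 4: [0, 8, 8, -4]
step 5: [0, 8, -32]
step 6: [0, -24]
step 7: [0, -24, 0]
step 8: [0, -24]
step 9: [0, -24, -7]
step 10: [0, -24, -7, -3]
This matches the printout at every step.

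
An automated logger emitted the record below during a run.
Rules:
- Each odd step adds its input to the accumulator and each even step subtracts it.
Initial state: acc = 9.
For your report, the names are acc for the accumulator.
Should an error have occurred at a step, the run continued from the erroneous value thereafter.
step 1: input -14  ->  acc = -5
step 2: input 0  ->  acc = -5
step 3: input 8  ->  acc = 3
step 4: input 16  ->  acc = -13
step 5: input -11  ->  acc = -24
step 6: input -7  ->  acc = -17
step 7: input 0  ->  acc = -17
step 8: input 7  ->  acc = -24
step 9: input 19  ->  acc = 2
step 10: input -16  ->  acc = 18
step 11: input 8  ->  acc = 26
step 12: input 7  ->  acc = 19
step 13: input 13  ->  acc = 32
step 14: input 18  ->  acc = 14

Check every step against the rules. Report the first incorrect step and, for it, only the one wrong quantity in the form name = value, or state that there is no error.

step 9, acc = -5

Step 1: acc = 9 + -14 = -5 — same as recorded.
Step 2: acc = -5 - 0 = -5 — verified.
Step 3: acc = -5 + 8 = 3 — matches.
Step 4: acc = 3 - 16 = -13 — in agreement.
Step 5: acc = -13 + -11 = -24 — in agreement.
Step 6: acc = -24 - -7 = -17 — agrees with the record.
Step 7: acc = -17 + 0 = -17 — exactly as logged.
Step 8: acc = -17 - 7 = -24 — in agreement.
Step 9: acc = -24 + 19 = -5 — a discrepancy with the record.
The audit stops at step 9: the recorded entry is wrong and should be acc = -5.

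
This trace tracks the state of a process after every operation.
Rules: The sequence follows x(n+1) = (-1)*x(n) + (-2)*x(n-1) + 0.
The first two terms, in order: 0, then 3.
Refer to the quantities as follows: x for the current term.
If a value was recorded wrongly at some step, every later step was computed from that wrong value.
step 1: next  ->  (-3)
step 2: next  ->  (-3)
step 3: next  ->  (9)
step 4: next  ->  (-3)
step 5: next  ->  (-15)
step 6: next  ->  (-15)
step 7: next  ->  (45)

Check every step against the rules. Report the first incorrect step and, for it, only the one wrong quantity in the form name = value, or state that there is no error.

step 1: x = -1*(3) + (-2)*(0) + (0) = -3 -> same as recorded
step 2: x = -1*(-3) + (-2)*(3) + (0) = -3 -> checks out
step 3: x = -1*(-3) + (-2)*(-3) + (0) = 9 -> in agreement
step 4: x = -1*(9) + (-2)*(-3) + (0) = -3 -> consistent with the trace
step 5: x = -1*(-3) + (-2)*(9) + (0) = -15 -> consistent with the trace
step 6: x = -1*(-15) + (-2)*(-3) + (0) = 21 -> the trace has a different value
That makes step 6 the first incorrect line — x = 21 is what it should show.

step 6, x = 21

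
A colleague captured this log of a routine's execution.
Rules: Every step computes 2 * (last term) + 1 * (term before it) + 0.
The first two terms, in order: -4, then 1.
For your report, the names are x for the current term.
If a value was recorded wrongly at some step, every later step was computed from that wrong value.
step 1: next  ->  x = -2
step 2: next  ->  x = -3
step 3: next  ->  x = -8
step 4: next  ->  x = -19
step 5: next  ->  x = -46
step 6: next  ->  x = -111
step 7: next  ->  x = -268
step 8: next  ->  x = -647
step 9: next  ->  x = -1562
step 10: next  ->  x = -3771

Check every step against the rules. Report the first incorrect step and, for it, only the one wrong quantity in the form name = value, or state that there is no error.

step 1: x = 2*(1) + (1)*(-4) + (0) = -2 -> no discrepancy
step 2: x = 2*(-2) + (1)*(1) + (0) = -3 -> in agreement
step 3: x = 2*(-3) + (1)*(-2) + (0) = -8 -> same as recorded
step 4: x = 2*(-8) + (1)*(-3) + (0) = -19 -> no discrepancy
step 5: x = 2*(-19) + (1)*(-8) + (0) = -46 -> checks out
step 6: x = 2*(-46) + (1)*(-19) + (0) = -111 -> verified
step 7: x = 2*(-111) + (1)*(-46) + (0) = -268 -> no discrepancy
step 8: x = 2*(-268) + (1)*(-111) + (0) = -647 -> agrees with the log
step 9: x = 2*(-647) + (1)*(-268) + (0) = -1562 -> exactly as logged
step 10: x = 2*(-1562) + (1)*(-647) + (0) = -3771 -> exactly as logged
All entries verified; no error found.

no error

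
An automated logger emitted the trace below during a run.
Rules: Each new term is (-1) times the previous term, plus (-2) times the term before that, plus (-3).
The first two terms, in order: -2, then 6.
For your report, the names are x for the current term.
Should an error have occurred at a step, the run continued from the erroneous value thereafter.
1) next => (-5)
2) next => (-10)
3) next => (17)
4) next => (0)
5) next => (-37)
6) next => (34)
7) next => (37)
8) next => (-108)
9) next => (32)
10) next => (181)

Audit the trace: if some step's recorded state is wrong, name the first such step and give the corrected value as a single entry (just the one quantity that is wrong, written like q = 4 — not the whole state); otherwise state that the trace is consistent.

step 9, x = 31

Recomputing the run from the initial state:
step 1: x = -5
step 2: x = -10
step 3: x = 17
step 4: x = 0
step 5: x = -37
step 6: x = 34
step 7: x = 37
step 8: x = -108
step 9: x = 31
step 10: x = 182
The first disagreement with the trace is at step 9, where the value should be x = 31.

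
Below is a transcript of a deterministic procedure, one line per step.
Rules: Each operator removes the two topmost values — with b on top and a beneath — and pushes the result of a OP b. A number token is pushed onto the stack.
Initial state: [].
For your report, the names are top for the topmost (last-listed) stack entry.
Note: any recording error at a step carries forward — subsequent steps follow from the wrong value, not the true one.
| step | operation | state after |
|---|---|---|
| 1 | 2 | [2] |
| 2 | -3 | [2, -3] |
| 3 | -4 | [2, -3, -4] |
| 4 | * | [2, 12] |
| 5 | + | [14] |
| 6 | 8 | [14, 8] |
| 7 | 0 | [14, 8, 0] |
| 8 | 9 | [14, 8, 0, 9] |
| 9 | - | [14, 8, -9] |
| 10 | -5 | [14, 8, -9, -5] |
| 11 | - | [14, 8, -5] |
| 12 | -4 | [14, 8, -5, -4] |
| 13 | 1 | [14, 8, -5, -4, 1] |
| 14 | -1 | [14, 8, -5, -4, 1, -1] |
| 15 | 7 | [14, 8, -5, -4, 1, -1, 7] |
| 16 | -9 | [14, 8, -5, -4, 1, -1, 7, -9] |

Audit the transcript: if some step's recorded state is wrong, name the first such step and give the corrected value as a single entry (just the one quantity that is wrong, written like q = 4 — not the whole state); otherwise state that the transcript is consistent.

step 11, top = -4

1. push 2: top = 2 (checks out)
2. push -3: top = -3 (exactly as logged)
3. push -4: top = -4 (verified)
4. -3 * -4 = 12 (checks out)
5. 2 + 12 = 14 (no discrepancy)
6. push 8: top = 8 (verified)
7. push 0: top = 0 (in agreement)
8. push 9: top = 9 (confirmed correct)
9. 0 - 9 = -9 (checks out)
10. push -5: top = -5 (checks out)
11. -9 - -5 = -4 (the entry is off here)
First deviation found at step 11; the corrected entry is top = -4.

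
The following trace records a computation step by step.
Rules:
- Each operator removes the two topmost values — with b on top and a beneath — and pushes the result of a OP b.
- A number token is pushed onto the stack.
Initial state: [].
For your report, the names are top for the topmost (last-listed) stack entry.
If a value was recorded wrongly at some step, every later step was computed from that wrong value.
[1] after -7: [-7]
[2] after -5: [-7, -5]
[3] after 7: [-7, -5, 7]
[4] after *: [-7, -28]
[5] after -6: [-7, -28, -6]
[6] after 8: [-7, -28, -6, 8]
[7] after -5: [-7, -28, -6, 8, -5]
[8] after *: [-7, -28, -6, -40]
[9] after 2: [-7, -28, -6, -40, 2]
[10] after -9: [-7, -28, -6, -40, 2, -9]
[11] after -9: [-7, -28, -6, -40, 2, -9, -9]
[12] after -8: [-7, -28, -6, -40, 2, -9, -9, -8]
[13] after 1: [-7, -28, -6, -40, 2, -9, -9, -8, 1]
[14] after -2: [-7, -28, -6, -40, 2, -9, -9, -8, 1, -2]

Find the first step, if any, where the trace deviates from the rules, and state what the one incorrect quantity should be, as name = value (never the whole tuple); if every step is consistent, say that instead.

step 4, top = -35

Step 1: push -7: top = -7 — same as recorded.
Step 2: push -5: top = -5 — confirmed correct.
Step 3: push 7: top = 7 — exactly as logged.
Step 4: -5 * 7 = -35 — the entry is off here.
So the first discrepancy is step 4, where the right value is top = -35.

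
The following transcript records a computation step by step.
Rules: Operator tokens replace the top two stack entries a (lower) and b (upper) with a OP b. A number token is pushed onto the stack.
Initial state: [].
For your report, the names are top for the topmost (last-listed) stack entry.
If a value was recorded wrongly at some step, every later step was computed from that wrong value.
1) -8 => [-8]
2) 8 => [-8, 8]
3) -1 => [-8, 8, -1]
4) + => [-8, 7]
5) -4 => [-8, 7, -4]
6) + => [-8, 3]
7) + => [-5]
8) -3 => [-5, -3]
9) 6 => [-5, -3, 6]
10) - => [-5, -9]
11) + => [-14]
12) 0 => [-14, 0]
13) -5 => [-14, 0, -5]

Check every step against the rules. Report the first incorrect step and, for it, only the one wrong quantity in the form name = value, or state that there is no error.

Recomputing the run from the initial state:
step 1: [-8]
step 2: [-8, 8]
step 3: [-8, 8, -1]
step 4: [-8, 7]
step 5: [-8, 7, -4]
step 6: [-8, 3]
step 7: [-5]
step 8: [-5, -3]
step 9: [-5, -3, 6]
step 10: [-5, -9]
step 11: [-14]
step 12: [-14, 0]
step 13: [-14, 0, -5]
This matches the transcript at every step.

no error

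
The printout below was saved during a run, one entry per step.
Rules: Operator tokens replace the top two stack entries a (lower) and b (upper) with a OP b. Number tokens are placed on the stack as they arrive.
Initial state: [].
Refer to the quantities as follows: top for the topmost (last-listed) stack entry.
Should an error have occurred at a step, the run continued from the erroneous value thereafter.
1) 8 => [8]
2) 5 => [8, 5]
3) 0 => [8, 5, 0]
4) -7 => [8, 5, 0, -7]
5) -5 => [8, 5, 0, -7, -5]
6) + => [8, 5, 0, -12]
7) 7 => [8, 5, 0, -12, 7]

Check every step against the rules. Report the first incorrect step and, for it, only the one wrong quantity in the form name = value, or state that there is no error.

no error

Step 1: push 8: top = 8 — same as recorded.
Step 2: push 5: top = 5 — same as recorded.
Step 3: push 0: top = 0 — same as recorded.
Step 4: push -7: top = -7 — exactly as logged.
Step 5: push -5: top = -5 — exactly as logged.
Step 6: -7 + -5 = -12 — same as recorded.
Step 7: push 7: top = 7 — consistent with the printout.
No step deviates from the rules.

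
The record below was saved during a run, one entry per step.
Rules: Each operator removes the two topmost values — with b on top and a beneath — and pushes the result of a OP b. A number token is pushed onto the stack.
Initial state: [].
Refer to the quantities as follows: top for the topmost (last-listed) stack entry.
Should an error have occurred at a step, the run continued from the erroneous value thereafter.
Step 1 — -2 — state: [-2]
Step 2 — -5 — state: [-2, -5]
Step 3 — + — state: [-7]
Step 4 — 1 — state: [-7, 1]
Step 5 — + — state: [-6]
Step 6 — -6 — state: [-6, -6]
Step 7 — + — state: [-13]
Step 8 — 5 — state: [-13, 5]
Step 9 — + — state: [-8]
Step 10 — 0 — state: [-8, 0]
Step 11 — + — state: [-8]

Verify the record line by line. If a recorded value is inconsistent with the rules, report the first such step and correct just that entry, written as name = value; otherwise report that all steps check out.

step 7, top = -12

Step 1: push -2: top = -2 — checks out.
Step 2: push -5: top = -5 — no discrepancy.
Step 3: -2 + -5 = -7 — no discrepancy.
Step 4: push 1: top = 1 — same as recorded.
Step 5: -7 + 1 = -6 — exactly as logged.
Step 6: push -6: top = -6 — in agreement.
Step 7: -6 + -6 = -12 — this is not what the record shows.
First incorrect step: 7; the correct value is top = -12.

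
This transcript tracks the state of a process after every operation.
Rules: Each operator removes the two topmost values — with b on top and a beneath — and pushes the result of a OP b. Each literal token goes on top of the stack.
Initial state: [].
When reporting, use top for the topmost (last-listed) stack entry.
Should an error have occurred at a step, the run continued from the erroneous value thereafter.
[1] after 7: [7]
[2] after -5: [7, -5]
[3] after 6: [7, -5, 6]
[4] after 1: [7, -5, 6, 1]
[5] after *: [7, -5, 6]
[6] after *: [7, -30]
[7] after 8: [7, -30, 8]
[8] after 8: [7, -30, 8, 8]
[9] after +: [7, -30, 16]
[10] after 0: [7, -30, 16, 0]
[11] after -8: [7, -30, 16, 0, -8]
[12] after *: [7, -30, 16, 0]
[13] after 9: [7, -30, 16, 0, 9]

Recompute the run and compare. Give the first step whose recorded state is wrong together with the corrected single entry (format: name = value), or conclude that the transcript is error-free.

no error

Recomputing the run from the initial state:
step 1: [7]
step 2: [7, -5]
step 3: [7, -5, 6]
step 4: [7, -5, 6, 1]
step 5: [7, -5, 6]
step 6: [7, -30]
step 7: [7, -30, 8]
step 8: [7, -30, 8, 8]
step 9: [7, -30, 16]
step 10: [7, -30, 16, 0]
step 11: [7, -30, 16, 0, -8]
step 12: [7, -30, 16, 0]
step 13: [7, -30, 16, 0, 9]
This matches the transcript at every step.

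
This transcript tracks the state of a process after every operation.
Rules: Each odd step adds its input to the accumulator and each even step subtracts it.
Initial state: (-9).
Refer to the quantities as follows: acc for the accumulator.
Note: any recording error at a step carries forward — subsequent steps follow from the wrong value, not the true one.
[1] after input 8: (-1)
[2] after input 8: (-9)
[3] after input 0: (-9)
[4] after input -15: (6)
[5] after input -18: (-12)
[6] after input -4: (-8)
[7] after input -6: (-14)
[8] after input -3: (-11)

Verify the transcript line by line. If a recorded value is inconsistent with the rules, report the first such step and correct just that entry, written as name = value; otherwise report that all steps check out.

no error

Step 1: acc = -9 + 8 = -1 — confirmed correct.
Step 2: acc = -1 - 8 = -9 — same as recorded.
Step 3: acc = -9 + 0 = -9 — in agreement.
Step 4: acc = -9 - -15 = 6 — no discrepancy.
Step 5: acc = 6 + -18 = -12 — consistent with the transcript.
Step 6: acc = -12 - -4 = -8 — no discrepancy.
Step 7: acc = -8 + -6 = -14 — agrees with the transcript.
Step 8: acc = -14 - -3 = -11 — no discrepancy.
Every step is consistent.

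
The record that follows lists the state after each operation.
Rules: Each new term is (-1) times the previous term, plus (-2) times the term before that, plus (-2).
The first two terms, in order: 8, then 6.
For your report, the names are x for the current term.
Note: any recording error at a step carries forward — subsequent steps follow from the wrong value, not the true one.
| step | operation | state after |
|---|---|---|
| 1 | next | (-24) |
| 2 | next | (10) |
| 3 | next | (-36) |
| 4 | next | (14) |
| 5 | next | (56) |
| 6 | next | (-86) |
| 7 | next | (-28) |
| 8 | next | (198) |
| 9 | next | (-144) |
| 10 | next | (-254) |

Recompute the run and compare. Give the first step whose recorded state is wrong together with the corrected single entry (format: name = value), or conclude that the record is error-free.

step 3, x = 36

1. x = -1*(6) + (-2)*(8) + (-2) = -24 (exactly as logged)
2. x = -1*(-24) + (-2)*(6) + (-2) = 10 (agrees with the record)
3. x = -1*(10) + (-2)*(-24) + (-2) = 36 (not what was recorded)
The audit stops at step 3: the recorded entry is wrong and should be x = 36.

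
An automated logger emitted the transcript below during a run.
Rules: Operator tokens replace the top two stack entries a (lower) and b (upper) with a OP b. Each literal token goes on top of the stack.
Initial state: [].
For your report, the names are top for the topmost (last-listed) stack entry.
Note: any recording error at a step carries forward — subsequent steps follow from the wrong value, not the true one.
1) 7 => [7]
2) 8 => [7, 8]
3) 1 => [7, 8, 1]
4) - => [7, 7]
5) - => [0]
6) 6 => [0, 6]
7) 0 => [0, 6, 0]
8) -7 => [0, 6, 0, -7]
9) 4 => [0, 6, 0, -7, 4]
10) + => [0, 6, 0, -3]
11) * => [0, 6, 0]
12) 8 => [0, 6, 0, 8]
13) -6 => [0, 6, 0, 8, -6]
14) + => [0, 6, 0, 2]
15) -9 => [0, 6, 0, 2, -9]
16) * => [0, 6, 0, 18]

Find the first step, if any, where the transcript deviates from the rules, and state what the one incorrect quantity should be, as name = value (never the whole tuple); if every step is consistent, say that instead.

step 16, top = -18

1. push 7: top = 7 (same as recorded)
2. push 8: top = 8 (exactly as logged)
3. push 1: top = 1 (confirmed correct)
4. 8 - 1 = 7 (in agreement)
5. 7 - 7 = 0 (exactly as logged)
6. push 6: top = 6 (consistent with the transcript)
7. push 0: top = 0 (consistent with the transcript)
8. push -7: top = -7 (verified)
9. push 4: top = 4 (agrees with the transcript)
10. -7 + 4 = -3 (same as recorded)
11. 0 * -3 = 0 (confirmed correct)
12. push 8: top = 8 (verified)
13. push -6: top = -6 (no discrepancy)
14. 8 + -6 = 2 (agrees with the transcript)
15. push -9: top = -9 (agrees with the transcript)
16. 2 * -9 = -18 (this is not what the transcript shows)
That makes step 16 the first incorrect line — top = -18 is what it should show.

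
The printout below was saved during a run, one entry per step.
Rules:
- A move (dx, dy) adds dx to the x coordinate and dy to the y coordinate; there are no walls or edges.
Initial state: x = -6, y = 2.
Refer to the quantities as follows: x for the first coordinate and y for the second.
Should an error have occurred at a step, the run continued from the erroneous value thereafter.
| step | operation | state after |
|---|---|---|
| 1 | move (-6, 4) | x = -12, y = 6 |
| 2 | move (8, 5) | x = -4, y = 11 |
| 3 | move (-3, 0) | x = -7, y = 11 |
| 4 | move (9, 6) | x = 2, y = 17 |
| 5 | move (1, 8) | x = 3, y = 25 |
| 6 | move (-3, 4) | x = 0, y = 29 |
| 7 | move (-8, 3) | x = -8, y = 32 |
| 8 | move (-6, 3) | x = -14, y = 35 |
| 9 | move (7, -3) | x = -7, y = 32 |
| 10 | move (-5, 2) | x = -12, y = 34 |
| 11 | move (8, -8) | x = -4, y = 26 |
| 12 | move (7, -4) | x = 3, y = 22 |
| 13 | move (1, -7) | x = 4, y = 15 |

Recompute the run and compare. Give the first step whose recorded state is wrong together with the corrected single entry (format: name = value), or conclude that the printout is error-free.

no error

1. x = -6 + (-6) = -12, y = 2 + (4) = 6 (matches)
2. x = -12 + (8) = -4, y = 6 + (5) = 11 (no discrepancy)
3. x = -4 + (-3) = -7, y = 11 + (0) = 11 (confirmed correct)
4. x = -7 + (9) = 2, y = 11 + (6) = 17 (checks out)
5. x = 2 + (1) = 3, y = 17 + (8) = 25 (in agreement)
6. x = 3 + (-3) = 0, y = 25 + (4) = 29 (in agreement)
7. x = 0 + (-8) = -8, y = 29 + (3) = 32 (exactly as logged)
8. x = -8 + (-6) = -14, y = 32 + (3) = 35 (no discrepancy)
9. x = -14 + (7) = -7, y = 35 + (-3) = 32 (exactly as logged)
10. x = -7 + (-5) = -12, y = 32 + (2) = 34 (confirmed correct)
11. x = -12 + (8) = -4, y = 34 + (-8) = 26 (confirmed correct)
12. x = -4 + (7) = 3, y = 26 + (-4) = 22 (confirmed correct)
13. x = 3 + (1) = 4, y = 22 + (-7) = 15 (no discrepancy)
The whole run recomputes cleanly — no discrepancies.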